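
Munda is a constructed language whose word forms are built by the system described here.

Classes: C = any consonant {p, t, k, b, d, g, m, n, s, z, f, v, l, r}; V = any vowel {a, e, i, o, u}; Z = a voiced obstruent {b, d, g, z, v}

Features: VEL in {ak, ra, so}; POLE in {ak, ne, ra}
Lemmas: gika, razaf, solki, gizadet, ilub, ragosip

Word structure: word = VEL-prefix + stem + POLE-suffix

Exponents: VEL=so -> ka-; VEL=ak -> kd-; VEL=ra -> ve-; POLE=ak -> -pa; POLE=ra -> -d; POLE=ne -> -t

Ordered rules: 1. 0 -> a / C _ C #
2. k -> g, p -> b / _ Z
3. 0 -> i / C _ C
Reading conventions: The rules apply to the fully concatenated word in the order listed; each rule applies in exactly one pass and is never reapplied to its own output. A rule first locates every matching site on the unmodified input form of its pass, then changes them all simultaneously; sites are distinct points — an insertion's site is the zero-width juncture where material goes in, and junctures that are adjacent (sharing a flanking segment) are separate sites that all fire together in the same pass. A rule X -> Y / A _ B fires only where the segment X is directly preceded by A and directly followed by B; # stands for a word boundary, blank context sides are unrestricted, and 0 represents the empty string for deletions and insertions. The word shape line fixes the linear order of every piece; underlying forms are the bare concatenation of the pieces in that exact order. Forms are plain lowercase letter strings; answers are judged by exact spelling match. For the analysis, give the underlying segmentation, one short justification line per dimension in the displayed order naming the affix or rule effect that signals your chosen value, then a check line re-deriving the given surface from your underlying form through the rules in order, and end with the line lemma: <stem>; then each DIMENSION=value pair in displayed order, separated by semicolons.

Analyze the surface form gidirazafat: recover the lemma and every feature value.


underlying: kd-razaf-t
VEL=ak - signalled by the affix kd-
POLE=ne - signalled by the affix -t
check: kdrazaft -> kdrazafat -> gdrazafat -> gidirazafat
lemma: razaf; VEL=ak; POLE=ne


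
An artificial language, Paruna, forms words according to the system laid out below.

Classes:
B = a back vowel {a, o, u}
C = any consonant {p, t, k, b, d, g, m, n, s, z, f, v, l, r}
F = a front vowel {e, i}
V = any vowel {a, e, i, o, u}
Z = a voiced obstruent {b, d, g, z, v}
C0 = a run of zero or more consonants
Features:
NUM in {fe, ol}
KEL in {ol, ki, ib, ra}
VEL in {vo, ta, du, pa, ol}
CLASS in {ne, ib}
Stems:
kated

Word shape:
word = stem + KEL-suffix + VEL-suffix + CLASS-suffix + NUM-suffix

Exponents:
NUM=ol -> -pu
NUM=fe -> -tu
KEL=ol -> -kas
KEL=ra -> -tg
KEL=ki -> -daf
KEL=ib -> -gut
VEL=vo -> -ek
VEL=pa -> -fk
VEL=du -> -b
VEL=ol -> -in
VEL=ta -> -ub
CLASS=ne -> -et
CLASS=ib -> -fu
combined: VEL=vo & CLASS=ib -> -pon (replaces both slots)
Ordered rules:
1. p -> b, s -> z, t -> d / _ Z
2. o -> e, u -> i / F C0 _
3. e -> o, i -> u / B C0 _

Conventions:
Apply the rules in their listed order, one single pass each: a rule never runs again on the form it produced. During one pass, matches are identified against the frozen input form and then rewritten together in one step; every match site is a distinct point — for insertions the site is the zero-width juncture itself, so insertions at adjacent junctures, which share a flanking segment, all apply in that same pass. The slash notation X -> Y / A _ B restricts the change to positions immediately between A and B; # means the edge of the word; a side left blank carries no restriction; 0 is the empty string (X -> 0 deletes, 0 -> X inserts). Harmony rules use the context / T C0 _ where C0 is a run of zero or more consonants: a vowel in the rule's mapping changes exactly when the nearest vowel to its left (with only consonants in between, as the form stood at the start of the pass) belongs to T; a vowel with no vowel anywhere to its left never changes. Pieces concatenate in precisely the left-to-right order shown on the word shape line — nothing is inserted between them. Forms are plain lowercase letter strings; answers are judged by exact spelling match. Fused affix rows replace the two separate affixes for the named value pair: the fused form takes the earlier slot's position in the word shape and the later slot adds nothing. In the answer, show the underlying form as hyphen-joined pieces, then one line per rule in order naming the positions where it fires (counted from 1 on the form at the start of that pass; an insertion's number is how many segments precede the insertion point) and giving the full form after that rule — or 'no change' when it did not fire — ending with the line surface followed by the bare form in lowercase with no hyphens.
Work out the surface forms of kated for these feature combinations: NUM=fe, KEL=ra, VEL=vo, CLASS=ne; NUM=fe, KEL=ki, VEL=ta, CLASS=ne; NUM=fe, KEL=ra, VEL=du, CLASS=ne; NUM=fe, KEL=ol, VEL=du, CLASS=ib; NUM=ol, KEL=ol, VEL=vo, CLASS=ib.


cell NUM=fe, KEL=ra, VEL=vo, CLASS=ne:
underlying: kated-tg-ek-et-tu
1. p -> b, s -> z, t -> d / _ Z: fires at position(s) 6: kateddgekettu
2. o -> e, u -> i / F C0 _: fires at position(s) 13: kateddgeketti
3. e -> o, i -> u / B C0 _: fires at position(s) 4: katoddgeketti
surface: katoddgeketti

cell NUM=fe, KEL=ki, VEL=ta, CLASS=ne:
underlying: kated-daf-ub-et-tu
1. p -> b, s -> z, t -> d / _ Z: no change
2. o -> e, u -> i / F C0 _: fires at position(s) 14: kateddafubetti
3. e -> o, i -> u / B C0 _: fires at position(s) 4, 11: katoddafubotti
surface: katoddafubotti

cell NUM=fe, KEL=ra, VEL=du, CLASS=ne:
underlying: kated-tg-b-et-tu
1. p -> b, s -> z, t -> d / _ Z: fires at position(s) 6: kateddgbettu
2. o -> e, u -> i / F C0 _: fires at position(s) 12: kateddgbetti
3. e -> o, i -> u / B C0 _: fires at position(s) 4: katoddgbetti
surface: katoddgbetti

cell NUM=fe, KEL=ol, VEL=du, CLASS=ib:
underlying: kated-kas-b-fu-tu
1. p -> b, s -> z, t -> d / _ Z: fires at position(s) 8: katedkazbfutu
2. o -> e, u -> i / F C0 _: no change
3. e -> o, i -> u / B C0 _: fires at position(s) 4: katodkazbfutu
surface: katodkazbfutu

cell NUM=ol, KEL=ol, VEL=vo, CLASS=ib:
underlying: kated-kas-pon-pu
1. p -> b, s -> z, t -> d / _ Z: no change
2. o -> e, u -> i / F C0 _: no change
3. e -> o, i -> u / B C0 _: fires at position(s) 4: katodkasponpu
surface: katodkasponpu


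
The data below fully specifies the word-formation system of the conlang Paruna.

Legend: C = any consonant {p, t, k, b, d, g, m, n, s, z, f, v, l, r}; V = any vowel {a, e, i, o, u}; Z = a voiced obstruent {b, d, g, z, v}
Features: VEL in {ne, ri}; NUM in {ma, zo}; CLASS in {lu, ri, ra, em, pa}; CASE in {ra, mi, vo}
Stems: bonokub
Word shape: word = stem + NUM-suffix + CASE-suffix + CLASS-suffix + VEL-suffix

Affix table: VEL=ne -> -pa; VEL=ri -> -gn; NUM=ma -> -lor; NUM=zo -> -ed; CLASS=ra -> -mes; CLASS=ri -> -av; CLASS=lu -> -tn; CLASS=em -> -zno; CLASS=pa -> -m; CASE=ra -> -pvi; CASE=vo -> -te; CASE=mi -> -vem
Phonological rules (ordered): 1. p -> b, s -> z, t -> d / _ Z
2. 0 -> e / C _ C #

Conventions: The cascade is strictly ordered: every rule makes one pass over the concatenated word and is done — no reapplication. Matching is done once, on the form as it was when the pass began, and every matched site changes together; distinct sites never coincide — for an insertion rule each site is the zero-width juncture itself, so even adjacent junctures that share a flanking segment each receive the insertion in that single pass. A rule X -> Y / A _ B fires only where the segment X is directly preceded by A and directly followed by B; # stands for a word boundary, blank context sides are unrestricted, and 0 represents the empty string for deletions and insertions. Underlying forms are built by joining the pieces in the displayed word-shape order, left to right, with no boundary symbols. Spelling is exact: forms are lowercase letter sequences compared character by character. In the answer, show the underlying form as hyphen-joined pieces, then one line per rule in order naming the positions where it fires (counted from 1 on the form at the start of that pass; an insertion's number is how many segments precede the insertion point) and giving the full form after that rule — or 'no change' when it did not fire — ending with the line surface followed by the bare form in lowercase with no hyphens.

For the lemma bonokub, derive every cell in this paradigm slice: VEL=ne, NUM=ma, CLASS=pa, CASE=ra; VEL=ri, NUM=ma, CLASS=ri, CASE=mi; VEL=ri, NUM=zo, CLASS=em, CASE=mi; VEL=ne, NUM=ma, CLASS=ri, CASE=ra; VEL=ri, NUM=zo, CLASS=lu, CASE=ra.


cell VEL=ne, NUM=ma, CLASS=pa, CASE=ra:
underlying: bonokub-lor-pvi-m-pa
1. p -> b, s -> z, t -> d / _ Z: fires at position(s) 11: bonokublorbvimpa
2. 0 -> e / C _ C #: no change
surface: bonokublorbvimpa

cell VEL=ri, NUM=ma, CLASS=ri, CASE=mi:
underlying: bonokub-lor-vem-av-gn
1. p -> b, s -> z, t -> d / _ Z: no change
2. 0 -> e / C _ C #: inserts after position(s) 16: bonokublorvemavgen
surface: bonokublorvemavgen

cell VEL=ri, NUM=zo, CLASS=em, CASE=mi:
underlying: bonokub-ed-vem-zno-gn
1. p -> b, s -> z, t -> d / _ Z: no change
2. 0 -> e / C _ C #: inserts after position(s) 16: bonokubedvemznogen
surface: bonokubedvemznogen

cell VEL=ne, NUM=ma, CLASS=ri, CASE=ra:
underlying: bonokub-lor-pvi-av-pa
1. p -> b, s -> z, t -> d / _ Z: fires at position(s) 11: bonokublorbviavpa
2. 0 -> e / C _ C #: no change
surface: bonokublorbviavpa

cell VEL=ri, NUM=zo, CLASS=lu, CASE=ra:
underlying: bonokub-ed-pvi-tn-gn
1. p -> b, s -> z, t -> d / _ Z: fires at position(s) 10: bonokubedbvitngn
2. 0 -> e / C _ C #: inserts after position(s) 15: bonokubedbvitngen
surface: bonokubedbvitngen


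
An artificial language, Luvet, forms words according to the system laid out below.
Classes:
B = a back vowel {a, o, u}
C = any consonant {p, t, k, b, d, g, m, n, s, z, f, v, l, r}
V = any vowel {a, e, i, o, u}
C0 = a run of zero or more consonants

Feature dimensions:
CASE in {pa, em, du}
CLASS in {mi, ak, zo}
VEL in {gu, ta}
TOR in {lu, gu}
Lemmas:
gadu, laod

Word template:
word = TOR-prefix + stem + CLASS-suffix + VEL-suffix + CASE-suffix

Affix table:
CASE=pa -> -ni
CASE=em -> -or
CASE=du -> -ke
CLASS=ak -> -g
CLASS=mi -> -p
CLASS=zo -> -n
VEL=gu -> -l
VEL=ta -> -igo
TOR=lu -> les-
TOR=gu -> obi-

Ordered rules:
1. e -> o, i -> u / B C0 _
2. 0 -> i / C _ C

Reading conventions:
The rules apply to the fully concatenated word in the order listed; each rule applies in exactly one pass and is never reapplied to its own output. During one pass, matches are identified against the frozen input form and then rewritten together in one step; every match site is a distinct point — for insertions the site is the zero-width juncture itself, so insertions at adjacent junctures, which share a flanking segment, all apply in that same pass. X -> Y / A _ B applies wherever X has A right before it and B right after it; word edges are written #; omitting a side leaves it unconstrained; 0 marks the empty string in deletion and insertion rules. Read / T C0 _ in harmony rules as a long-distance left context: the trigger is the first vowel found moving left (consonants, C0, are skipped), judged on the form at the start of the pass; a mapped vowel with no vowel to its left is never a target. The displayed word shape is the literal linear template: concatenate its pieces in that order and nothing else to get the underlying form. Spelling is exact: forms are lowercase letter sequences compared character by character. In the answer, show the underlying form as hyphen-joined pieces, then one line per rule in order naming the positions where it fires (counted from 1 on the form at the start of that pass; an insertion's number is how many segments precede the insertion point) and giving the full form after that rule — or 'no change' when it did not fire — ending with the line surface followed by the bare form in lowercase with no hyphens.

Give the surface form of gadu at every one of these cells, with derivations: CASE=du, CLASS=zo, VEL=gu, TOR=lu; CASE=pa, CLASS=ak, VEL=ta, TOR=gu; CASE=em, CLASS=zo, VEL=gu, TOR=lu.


cell CASE=du, CLASS=zo, VEL=gu, TOR=lu:
underlying: les-gadu-n-l-ke
1. e -> o, i -> u / B C0 _: fires at position(s) 11: lesgadunlko
2. 0 -> i / C _ C: inserts after position(s) 3, 8, 9: lesigaduniliko
surface: lesigaduniliko

cell CASE=pa, CLASS=ak, VEL=ta, TOR=gu:
underlying: obi-gadu-g-igo-ni
1. e -> o, i -> u / B C0 _: fires at position(s) 3, 9, 13: obugadugugonu
2. 0 -> i / C _ C: no change
surface: obugadugugonu

cell CASE=em, CLASS=zo, VEL=gu, TOR=lu:
underlying: les-gadu-n-l-or
1. e -> o, i -> u / B C0 _: no change
2. 0 -> i / C _ C: inserts after position(s) 3, 8: lesigadunilor
surface: lesigadunilor


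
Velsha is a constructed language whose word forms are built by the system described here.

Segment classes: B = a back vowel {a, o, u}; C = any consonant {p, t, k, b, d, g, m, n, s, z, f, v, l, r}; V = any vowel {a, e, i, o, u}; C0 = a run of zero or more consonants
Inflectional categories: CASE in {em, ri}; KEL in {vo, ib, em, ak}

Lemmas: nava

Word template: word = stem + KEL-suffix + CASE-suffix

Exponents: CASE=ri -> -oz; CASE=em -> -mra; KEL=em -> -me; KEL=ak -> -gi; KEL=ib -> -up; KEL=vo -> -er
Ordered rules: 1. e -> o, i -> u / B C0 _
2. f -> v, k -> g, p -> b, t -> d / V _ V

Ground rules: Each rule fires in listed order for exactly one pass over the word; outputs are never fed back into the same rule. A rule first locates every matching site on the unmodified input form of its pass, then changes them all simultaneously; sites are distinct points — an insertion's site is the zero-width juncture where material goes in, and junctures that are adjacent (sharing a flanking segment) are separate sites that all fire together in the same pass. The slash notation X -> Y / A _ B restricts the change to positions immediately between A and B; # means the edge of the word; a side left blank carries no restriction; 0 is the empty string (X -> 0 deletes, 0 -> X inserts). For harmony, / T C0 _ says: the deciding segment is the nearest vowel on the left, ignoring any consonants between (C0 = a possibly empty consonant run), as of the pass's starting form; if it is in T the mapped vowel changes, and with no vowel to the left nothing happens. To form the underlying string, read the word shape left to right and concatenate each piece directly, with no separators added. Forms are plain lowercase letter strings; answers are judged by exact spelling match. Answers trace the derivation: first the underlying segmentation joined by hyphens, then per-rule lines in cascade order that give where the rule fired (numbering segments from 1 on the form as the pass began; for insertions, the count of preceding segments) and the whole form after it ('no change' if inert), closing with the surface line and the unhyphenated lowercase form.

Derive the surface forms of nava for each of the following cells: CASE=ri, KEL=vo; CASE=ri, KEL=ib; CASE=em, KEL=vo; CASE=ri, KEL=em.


cell CASE=ri, KEL=vo:
underlying: nava-er-oz
1. e -> o, i -> u / B C0 _: fires at position(s) 5: navaoroz
2. f -> v, k -> g, p -> b, t -> d / V _ V: no change
surface: navaoroz

cell CASE=ri, KEL=ib:
underlying: nava-up-oz
1. e -> o, i -> u / B C0 _: no change
2. f -> v, k -> g, p -> b, t -> d / V _ V: fires at position(s) 6: navauboz
surface: navauboz

cell CASE=em, KEL=vo:
underlying: nava-er-mra
1. e -> o, i -> u / B C0 _: fires at position(s) 5: navaormra
2. f -> v, k -> g, p -> b, t -> d / V _ V: no change
surface: navaormra

cell CASE=ri, KEL=em:
underlying: nava-me-oz
1. e -> o, i -> u / B C0 _: fires at position(s) 6: navamooz
2. f -> v, k -> g, p -> b, t -> d / V _ V: no change
surface: navamooz


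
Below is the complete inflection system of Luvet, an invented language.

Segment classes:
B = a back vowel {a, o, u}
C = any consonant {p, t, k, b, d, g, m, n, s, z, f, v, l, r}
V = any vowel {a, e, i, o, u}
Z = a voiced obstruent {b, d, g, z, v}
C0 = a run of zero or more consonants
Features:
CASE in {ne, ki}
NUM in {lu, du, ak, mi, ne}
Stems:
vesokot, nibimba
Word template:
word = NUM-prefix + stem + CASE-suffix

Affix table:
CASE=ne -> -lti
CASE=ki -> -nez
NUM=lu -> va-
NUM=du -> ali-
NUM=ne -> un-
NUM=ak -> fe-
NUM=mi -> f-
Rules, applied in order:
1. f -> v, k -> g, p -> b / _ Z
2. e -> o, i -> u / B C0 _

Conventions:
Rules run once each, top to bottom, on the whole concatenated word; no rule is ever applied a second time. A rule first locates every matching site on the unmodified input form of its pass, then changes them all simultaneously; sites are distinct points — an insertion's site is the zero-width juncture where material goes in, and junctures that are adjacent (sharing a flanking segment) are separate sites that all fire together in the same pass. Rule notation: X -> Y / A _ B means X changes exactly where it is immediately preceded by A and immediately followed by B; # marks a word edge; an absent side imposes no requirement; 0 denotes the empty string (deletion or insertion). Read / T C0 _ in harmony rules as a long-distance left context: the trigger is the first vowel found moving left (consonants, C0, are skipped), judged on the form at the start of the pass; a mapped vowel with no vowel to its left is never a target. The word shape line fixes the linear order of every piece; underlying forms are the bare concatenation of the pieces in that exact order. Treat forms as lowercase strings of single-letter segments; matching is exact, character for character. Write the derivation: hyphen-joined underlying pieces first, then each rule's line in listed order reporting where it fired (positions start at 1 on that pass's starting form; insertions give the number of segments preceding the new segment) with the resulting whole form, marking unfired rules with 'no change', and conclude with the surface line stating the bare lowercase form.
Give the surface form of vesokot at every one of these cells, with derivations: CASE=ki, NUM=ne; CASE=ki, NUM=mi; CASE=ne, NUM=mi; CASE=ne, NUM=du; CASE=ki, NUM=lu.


cell CASE=ki, NUM=ne:
underlying: un-vesokot-nez
1. f -> v, k -> g, p -> b / _ Z: no change
2. e -> o, i -> u / B C0 _: fires at position(s) 4, 11: unvosokotnoz
surface: unvosokotnoz

cell CASE=ki, NUM=mi:
underlying: f-vesokot-nez
1. f -> v, k -> g, p -> b / _ Z: fires at position(s) 1: vvesokotnez
2. e -> o, i -> u / B C0 _: fires at position(s) 10: vvesokotnoz
surface: vvesokotnoz

cell CASE=ne, NUM=mi:
underlying: f-vesokot-lti
1. f -> v, k -> g, p -> b / _ Z: fires at position(s) 1: vvesokotlti
2. e -> o, i -> u / B C0 _: fires at position(s) 11: vvesokotltu
surface: vvesokotltu

cell CASE=ne, NUM=du:
underlying: ali-vesokot-lti
1. f -> v, k -> g, p -> b / _ Z: no change
2. e -> o, i -> u / B C0 _: fires at position(s) 3, 13: aluvesokotltu
surface: aluvesokotltu

cell CASE=ki, NUM=lu:
underlying: va-vesokot-nez
1. f -> v, k -> g, p -> b / _ Z: no change
2. e -> o, i -> u / B C0 _: fires at position(s) 4, 11: vavosokotnoz
surface: vavosokotnoz


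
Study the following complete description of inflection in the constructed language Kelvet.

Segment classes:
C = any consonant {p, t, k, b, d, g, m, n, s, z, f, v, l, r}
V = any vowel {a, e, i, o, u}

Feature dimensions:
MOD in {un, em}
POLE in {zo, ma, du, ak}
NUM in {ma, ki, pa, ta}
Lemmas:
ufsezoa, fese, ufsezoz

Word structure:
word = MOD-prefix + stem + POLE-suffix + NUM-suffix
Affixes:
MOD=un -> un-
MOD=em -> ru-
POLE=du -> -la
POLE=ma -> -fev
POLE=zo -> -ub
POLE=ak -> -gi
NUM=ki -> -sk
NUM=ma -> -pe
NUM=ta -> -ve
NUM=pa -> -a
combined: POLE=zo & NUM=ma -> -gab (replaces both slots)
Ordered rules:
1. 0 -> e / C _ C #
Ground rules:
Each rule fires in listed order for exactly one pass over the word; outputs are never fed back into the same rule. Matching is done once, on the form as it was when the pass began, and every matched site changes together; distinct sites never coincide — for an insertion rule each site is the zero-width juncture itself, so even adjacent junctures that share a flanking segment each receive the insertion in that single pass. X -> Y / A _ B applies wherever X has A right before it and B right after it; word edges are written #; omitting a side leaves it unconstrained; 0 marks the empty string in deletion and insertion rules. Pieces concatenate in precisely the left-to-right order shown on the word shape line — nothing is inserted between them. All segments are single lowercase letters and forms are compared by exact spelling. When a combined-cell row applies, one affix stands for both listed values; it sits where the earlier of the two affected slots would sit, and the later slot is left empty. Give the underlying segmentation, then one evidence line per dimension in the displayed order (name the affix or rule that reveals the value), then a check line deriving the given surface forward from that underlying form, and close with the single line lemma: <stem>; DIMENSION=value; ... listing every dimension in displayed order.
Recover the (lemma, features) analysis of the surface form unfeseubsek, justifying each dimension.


underlying: un-fese-ub-sk
MOD=un - signalled by the affix un-
POLE=zo - signalled by the affix -ub
NUM=ki - signalled by the affix -sk
check: unfeseubsk -> unfeseubsek
lemma: fese; MOD=un; POLE=zo; NUM=ki


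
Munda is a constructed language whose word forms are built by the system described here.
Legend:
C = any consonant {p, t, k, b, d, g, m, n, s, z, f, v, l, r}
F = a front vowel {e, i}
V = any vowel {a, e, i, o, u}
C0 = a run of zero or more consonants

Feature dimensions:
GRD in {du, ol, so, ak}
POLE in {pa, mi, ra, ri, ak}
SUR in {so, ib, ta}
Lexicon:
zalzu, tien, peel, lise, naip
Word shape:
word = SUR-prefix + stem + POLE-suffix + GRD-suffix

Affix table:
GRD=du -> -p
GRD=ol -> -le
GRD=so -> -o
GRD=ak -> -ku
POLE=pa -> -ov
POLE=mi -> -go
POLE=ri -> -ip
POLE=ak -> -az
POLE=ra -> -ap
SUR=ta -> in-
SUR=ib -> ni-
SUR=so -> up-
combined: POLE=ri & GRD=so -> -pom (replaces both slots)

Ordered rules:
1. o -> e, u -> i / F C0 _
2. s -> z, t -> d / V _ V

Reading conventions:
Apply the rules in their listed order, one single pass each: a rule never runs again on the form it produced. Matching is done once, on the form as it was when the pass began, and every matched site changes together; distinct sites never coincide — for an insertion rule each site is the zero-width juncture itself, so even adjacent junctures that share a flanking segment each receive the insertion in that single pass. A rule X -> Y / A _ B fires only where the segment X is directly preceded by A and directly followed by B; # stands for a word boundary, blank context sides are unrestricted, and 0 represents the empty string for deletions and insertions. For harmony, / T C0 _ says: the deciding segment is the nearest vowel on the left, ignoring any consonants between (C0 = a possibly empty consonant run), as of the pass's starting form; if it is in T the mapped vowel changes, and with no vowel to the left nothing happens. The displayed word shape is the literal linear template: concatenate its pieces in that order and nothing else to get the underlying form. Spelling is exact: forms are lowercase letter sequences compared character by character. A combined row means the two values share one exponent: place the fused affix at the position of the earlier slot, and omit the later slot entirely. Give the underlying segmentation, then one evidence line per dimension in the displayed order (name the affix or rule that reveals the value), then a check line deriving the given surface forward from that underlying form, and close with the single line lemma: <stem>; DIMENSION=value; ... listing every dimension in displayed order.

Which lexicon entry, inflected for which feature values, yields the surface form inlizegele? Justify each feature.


underlying: in-lise-go-le
GRD=ol - signalled by the affix -le
POLE=mi - signalled by the affix -go
SUR=ta - signalled by the affix in-
check: inlisegole -> inlisegele -> inlizegele
lemma: lise; GRD=ol; POLE=mi; SUR=ta


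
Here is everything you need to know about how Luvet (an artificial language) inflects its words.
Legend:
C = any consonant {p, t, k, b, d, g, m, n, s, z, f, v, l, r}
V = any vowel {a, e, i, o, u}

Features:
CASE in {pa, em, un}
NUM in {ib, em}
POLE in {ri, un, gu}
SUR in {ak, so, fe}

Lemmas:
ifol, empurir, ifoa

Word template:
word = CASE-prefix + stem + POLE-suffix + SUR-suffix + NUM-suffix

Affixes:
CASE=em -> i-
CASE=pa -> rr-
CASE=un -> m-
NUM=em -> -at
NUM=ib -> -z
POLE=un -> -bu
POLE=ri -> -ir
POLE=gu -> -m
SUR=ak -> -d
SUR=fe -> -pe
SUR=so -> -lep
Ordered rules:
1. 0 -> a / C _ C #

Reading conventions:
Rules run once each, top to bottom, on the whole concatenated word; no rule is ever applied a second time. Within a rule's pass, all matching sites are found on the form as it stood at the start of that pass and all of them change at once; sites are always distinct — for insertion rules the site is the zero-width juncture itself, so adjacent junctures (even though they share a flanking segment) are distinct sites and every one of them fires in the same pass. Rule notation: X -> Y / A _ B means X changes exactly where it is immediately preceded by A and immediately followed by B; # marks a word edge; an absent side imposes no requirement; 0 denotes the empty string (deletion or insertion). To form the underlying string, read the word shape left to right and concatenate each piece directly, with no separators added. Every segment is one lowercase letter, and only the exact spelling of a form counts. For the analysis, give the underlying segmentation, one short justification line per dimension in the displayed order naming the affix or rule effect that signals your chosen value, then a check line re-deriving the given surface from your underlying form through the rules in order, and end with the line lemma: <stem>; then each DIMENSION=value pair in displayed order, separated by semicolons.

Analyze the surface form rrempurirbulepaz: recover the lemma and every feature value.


underlying: rr-empurir-bu-lep-z
CASE=pa - signalled by the affix rr-
NUM=ib - signalled by the affix -z
POLE=un - signalled by the affix -bu
SUR=so - signalled by the affix -lep
check: rrempurirbulepz -> rrempurirbulepaz
lemma: empurir; CASE=pa; NUM=ib; POLE=un; SUR=so


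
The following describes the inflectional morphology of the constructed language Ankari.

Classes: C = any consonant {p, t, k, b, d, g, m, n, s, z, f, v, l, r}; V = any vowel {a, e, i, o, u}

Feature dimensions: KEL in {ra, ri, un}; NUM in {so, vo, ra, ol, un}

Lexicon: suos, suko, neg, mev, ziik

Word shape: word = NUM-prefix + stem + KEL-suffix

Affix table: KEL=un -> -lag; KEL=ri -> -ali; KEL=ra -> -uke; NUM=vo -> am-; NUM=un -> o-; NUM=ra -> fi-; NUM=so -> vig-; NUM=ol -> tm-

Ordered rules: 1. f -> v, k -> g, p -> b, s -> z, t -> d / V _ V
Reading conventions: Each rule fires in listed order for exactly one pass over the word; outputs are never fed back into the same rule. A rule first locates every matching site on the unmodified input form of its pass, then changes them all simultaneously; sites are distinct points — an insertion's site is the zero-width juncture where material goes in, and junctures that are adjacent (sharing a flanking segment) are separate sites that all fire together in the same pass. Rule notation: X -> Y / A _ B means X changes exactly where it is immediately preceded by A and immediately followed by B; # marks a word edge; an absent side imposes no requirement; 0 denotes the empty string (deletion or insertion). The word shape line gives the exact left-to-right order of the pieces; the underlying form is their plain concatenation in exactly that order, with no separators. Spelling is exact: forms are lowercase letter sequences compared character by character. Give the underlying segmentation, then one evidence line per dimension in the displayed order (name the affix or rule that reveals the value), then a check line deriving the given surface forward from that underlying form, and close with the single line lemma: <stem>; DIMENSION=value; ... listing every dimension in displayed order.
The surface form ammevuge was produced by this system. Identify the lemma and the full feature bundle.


underlying: am-mev-uke
KEL=ra - signalled by the affix -uke
NUM=vo - signalled by the affix am-
check: ammevuke -> ammevuge
lemma: mev; KEL=ra; NUM=vo


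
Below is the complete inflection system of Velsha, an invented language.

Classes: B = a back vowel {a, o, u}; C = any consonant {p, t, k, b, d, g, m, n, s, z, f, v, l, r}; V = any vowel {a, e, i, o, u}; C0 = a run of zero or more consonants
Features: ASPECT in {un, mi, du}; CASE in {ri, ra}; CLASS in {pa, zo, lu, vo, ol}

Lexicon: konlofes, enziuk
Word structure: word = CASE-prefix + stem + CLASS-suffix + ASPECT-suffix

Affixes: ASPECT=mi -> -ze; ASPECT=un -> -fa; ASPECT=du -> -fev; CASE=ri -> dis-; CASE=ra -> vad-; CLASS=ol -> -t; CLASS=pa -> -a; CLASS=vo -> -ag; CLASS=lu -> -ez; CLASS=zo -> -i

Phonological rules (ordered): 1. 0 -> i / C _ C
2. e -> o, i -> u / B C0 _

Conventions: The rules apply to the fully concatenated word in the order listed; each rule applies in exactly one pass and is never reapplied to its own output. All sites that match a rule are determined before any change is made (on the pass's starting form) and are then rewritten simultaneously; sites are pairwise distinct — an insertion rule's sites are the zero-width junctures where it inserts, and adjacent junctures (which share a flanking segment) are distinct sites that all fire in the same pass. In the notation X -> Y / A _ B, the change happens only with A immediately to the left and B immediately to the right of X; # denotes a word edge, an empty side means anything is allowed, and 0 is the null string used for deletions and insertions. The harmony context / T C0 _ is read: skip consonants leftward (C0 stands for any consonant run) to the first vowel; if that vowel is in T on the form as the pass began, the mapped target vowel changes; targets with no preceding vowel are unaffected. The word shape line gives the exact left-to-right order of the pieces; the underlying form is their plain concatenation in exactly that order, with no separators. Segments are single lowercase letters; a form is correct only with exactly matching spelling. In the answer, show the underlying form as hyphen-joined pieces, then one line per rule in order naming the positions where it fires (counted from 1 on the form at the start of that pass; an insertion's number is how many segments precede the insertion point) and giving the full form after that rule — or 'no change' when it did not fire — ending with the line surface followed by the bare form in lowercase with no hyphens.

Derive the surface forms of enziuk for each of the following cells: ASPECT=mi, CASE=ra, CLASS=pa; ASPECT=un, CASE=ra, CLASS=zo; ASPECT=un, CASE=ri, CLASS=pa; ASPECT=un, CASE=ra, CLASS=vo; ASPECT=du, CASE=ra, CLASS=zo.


cell ASPECT=mi, CASE=ra, CLASS=pa:
underlying: vad-enziuk-a-ze
1. 0 -> i / C _ C: inserts after position(s) 5: vadeniziukaze
2. e -> o, i -> u / B C0 _: fires at position(s) 4, 13: vadoniziukazo
surface: vadoniziukazo

cell ASPECT=un, CASE=ra, CLASS=zo:
underlying: vad-enziuk-i-fa
1. 0 -> i / C _ C: inserts after position(s) 5: vadeniziukifa
2. e -> o, i -> u / B C0 _: fires at position(s) 4, 11: vadoniziukufa
surface: vadoniziukufa

cell ASPECT=un, CASE=ri, CLASS=pa:
underlying: dis-enziuk-a-fa
1. 0 -> i / C _ C: inserts after position(s) 5: diseniziukafa
2. e -> o, i -> u / B C0 _: no change
surface: diseniziukafa

cell ASPECT=un, CASE=ra, CLASS=vo:
underlying: vad-enziuk-ag-fa
1. 0 -> i / C _ C: inserts after position(s) 5, 11: vadeniziukagifa
2. e -> o, i -> u / B C0 _: fires at position(s) 4, 13: vadoniziukagufa
surface: vadoniziukagufa

cell ASPECT=du, CASE=ra, CLASS=zo:
underlying: vad-enziuk-i-fev
1. 0 -> i / C _ C: inserts after position(s) 5: vadeniziukifev
2. e -> o, i -> u / B C0 _: fires at position(s) 4, 11: vadoniziukufev
surface: vadoniziukufev


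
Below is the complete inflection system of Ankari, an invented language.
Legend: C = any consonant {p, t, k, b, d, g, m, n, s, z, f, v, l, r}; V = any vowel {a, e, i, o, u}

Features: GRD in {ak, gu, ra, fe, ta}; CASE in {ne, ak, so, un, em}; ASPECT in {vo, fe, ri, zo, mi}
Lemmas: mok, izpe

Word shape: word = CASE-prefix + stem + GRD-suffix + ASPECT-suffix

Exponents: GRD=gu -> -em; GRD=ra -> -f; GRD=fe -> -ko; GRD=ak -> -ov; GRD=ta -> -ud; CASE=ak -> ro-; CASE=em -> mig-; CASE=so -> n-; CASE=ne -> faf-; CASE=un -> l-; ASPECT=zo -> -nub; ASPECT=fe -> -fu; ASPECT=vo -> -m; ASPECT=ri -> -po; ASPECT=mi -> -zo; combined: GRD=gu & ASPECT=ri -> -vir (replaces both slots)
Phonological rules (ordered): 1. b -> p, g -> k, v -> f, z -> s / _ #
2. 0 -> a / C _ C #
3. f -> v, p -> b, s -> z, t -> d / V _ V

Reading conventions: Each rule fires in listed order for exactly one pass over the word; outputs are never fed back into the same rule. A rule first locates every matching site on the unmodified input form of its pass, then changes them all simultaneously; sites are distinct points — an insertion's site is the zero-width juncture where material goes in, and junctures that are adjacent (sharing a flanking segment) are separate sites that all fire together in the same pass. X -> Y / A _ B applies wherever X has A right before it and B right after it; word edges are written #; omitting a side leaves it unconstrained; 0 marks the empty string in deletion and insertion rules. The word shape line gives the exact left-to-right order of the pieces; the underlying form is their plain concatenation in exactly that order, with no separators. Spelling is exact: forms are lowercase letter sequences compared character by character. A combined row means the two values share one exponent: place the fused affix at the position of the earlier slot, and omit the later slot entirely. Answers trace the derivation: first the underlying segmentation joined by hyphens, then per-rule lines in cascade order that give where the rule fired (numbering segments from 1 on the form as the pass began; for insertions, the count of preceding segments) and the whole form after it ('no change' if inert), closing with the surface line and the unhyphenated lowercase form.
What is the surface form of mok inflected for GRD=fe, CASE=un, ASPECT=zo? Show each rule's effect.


underlying: l-mok-ko-nub
1. b -> p, g -> k, v -> f, z -> s / _ #: fires at position(s) 9: lmokkonup
2. 0 -> a / C _ C #: no change
3. f -> v, p -> b, s -> z, t -> d / V _ V: no change
surface: lmokkonup


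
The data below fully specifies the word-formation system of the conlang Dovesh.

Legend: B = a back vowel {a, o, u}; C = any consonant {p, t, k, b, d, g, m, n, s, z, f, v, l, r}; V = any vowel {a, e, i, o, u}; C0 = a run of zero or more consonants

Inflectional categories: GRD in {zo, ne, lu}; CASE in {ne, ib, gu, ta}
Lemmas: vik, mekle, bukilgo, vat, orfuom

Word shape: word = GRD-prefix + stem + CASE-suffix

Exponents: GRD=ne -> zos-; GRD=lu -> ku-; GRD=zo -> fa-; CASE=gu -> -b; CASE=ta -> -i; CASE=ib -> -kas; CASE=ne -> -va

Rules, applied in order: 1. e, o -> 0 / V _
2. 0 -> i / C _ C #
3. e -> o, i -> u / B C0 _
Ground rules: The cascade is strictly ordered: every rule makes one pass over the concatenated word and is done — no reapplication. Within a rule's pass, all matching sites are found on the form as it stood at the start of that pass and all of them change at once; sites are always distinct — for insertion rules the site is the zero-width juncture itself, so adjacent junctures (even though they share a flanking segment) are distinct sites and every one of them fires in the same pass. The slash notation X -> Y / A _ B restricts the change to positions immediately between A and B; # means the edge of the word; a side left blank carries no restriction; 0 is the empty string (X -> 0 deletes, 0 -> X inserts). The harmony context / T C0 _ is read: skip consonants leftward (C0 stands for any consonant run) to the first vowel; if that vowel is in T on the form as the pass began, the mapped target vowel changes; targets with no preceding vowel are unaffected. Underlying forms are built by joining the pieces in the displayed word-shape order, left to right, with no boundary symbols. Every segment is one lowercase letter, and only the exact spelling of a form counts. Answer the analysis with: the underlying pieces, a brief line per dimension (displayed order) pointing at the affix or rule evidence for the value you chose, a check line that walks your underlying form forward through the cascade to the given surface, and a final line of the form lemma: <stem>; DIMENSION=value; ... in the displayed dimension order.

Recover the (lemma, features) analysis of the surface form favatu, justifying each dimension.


underlying: fa-vat-i
GRD=zo - signalled by the affix fa-
CASE=ta - signalled by the affix -i
check: favati -> favati -> favati -> favatu
lemma: vat; GRD=zo; CASE=ta


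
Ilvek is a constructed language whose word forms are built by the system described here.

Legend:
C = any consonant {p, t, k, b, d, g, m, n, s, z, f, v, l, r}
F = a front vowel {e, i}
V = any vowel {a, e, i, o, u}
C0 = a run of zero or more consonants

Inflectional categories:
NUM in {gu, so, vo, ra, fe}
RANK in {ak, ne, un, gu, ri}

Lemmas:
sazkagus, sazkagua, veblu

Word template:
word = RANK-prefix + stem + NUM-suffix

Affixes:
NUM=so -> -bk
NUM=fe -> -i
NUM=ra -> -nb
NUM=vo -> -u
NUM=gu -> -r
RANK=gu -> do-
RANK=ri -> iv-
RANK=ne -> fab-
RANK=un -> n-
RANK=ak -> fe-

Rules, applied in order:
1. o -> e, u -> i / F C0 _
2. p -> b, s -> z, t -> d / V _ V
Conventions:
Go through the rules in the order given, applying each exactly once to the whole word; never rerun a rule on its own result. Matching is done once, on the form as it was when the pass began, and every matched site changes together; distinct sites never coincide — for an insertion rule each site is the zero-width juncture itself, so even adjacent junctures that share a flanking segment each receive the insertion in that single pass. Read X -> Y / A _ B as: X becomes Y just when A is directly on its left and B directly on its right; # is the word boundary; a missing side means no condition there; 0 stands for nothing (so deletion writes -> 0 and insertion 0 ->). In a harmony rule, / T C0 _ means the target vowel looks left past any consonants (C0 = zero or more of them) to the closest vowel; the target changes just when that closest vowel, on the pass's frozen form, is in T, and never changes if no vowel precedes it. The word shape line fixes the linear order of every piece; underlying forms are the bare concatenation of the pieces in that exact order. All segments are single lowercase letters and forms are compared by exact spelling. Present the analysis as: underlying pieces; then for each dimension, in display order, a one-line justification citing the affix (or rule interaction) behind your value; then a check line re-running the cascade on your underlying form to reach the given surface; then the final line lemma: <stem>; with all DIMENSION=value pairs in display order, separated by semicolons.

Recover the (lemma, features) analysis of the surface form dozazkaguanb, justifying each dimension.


underlying: do-sazkagua-nb
NUM=ra - signalled by the affix -nb
RANK=gu - signalled by the affix do-
check: dosazkaguanb -> dosazkaguanb -> dozazkaguanb
lemma: sazkagua; NUM=ra; RANK=gu


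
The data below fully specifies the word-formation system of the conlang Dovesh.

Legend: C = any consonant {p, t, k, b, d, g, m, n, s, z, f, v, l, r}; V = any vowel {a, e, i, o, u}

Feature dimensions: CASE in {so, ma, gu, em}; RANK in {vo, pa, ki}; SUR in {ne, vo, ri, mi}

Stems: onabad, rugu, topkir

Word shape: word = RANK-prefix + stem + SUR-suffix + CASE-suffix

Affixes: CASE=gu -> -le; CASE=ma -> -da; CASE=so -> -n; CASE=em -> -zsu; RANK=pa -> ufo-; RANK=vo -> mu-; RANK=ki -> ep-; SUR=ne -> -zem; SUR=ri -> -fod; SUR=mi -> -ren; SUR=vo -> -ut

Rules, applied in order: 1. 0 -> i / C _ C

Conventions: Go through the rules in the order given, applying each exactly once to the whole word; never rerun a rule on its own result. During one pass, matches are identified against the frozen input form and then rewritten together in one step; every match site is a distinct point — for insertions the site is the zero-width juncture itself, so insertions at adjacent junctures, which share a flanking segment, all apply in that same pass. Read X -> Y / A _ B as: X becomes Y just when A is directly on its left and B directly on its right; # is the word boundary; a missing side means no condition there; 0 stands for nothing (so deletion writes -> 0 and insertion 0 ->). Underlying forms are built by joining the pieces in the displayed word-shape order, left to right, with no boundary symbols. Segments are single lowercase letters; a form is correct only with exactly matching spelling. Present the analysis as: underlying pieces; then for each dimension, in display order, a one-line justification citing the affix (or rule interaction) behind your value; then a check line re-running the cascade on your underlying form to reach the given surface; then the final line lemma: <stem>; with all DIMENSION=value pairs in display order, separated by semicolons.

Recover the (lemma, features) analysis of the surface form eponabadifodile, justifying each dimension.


underlying: ep-onabad-fod-le
CASE=gu - signalled by the affix -le
RANK=ki - signalled by the affix ep-
SUR=ri - signalled by the affix -fod
check: eponabadfodle -> eponabadifodile
lemma: onabad; CASE=gu; RANK=ki; SUR=ri
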